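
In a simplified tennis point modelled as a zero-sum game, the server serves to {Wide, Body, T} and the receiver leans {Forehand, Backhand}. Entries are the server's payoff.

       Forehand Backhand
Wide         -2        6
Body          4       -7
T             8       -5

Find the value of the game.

38/21

Row minima: Wide → -2, Body → -7, T → -5; maximin = -2.
Column maxima: Forehand → 8, Backhand → 6; minimax = 6.
-2 ≠ 6, so there is no saddle point; optimal play is mixed.
Body is strictly dominated by T, so the server never plays it.
On the remaining 2×2 (Wide, T vs Forehand, Backhand):
Let the server play Wide with probability p. Expected payoff against Forehand: (-2)p + 8(1−p) = −10p + 8; against Backhand: 6p + (-5)(1−p) = 11p − 5.
Setting these equal: −10p + 8 = 11p − 5 ⇒ −21p = -13 ⇒ p = 13/21, and the value is (-10)·(13/21) + 8 = 38/21.
For the receiver: with q = P(Forehand), equating Wide's and T's payoffs gives −8q + 6 = 13q − 5 ⇒ q = 11/21.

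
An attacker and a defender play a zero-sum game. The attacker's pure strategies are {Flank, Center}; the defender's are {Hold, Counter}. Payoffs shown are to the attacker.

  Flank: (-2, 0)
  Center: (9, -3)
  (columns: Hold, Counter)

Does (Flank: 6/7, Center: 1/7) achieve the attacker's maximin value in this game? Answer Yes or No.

Yes

Against Hold this mix gives (6/7)·(-2) + (1/7)·9 = -3/7.
Against Counter this mix gives (6/7)·0 + (1/7)·(-3) = -3/7.
All of the defender's active replies (Hold, Counter) yield -3/7, and no column does worse for the attacker. The mix makes the defender indifferent and guarantees -3/7, so it is optimal.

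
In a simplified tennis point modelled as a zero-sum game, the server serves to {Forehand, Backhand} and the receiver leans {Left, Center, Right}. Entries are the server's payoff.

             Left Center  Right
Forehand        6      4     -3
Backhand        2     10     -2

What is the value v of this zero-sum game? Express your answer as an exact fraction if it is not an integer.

Row minima: Forehand → -3, Backhand → -2; maximin = -2.
Column maxima: Left → 6, Center → 10, Right → -2; minimax = -2.
Since maximin = minimax = -2, there is a saddle point and the value is -2.

-2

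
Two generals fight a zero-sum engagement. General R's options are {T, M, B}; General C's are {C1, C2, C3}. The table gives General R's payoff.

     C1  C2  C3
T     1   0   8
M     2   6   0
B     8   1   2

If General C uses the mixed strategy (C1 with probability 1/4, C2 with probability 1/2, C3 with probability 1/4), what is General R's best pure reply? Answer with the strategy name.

M

Expected payoff of T: (1/4)·1 + (1/2)·0 + (1/4)·8 = 9/4.
Expected payoff of M: (1/4)·2 + (1/2)·6 + (1/4)·0 = 7/2.
Expected payoff of B: (1/4)·8 + (1/2)·1 + (1/4)·2 = 3.
The largest is 7/2, so General R's best response is M.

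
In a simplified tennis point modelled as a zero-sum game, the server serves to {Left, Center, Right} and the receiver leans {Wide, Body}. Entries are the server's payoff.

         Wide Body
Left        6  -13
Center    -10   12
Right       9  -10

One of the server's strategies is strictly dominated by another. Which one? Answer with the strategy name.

Left

Right gives a strictly higher payoff than Left against every column: 9 > 6, -10 > -13.
So Left is strictly dominated and the server never plays it.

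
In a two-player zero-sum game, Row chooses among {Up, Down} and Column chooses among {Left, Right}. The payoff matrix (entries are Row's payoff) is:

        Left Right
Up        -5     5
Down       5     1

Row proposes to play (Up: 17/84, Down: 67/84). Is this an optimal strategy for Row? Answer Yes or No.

Against Left this mix gives (17/84)·(-5) + (67/84)·5 = 125/42.
Against Right this mix gives (17/84)·5 + (67/84)·1 = 38/21.
Column will play Right, holding Row to 38/21. Shifting weight toward the row that does better against Right would raise this floor (the equalizing mix achieves 15/7 against both Right and Left), so the proposed strategy is not optimal.

No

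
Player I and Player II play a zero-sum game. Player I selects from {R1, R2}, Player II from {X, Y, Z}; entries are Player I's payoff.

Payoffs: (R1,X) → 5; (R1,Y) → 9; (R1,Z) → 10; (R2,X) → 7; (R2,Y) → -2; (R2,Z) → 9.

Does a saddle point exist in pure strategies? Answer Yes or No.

Row minima: R1 → 5, R2 → -2; maximin = 5.
Column maxima: X → 7, Y → 9, Z → 10; minimax = 7.
5 ≠ 7, so no pure-strategy equilibrium exists.

No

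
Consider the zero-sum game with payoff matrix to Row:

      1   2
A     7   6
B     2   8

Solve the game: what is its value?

Row minima: A → 6, B → 2; maximin = 6.
Column maxima: 1 → 7, 2 → 8; minimax = 7.
6 ≠ 7, so there is no saddle point; optimal play is mixed.
Let Row play A with probability p. Expected payoff against 1: 7p + 2(1−p) = 5p + 2; against 2: 6p + 8(1−p) = −2p + 8.
Setting these equal: 5p + 2 = −2p + 8 ⇒ 7p = 6 ⇒ p = 6/7, and the value is (5)·(6/7) + 2 = 44/7.
For Column: with q = P(1), equating A's and B's payoffs gives q + 6 = −6q + 8 ⇒ q = 2/7.

44/7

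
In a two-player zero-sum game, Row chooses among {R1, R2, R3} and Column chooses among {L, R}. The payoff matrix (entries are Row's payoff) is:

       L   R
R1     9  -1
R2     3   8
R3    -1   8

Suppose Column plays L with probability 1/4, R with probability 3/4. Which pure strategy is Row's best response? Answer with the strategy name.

R2

Expected payoff of R1: (1/4)·9 + (3/4)·(-1) = 3/2.
Expected payoff of R2: (1/4)·3 + (3/4)·8 = 27/4.
Expected payoff of R3: (1/4)·(-1) + (3/4)·8 = 23/4.
The largest is 27/4, so Row's best response is R2.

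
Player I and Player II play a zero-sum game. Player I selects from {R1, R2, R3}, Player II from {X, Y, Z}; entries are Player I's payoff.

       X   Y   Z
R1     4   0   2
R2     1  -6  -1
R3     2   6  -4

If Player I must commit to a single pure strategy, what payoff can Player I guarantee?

0

Row minima: R1 → 0, R2 → -6, R3 → -4.
The best of these is 0.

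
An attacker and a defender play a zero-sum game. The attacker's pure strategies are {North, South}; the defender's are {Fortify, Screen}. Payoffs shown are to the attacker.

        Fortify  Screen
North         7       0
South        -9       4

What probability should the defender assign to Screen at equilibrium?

Row minima: North → 0, South → -9; maximin = 0.
Column maxima: Fortify → 7, Screen → 4; minimax = 4.
0 ≠ 4, so there is no saddle point; optimal play is mixed.
Let the attacker play North with probability p. Expected payoff against Fortify: 7p + (-9)(1−p) = 16p − 9; against Screen: 0p + 4(1−p) = −4p + 4.
Setting these equal: 16p − 9 = −4p + 4 ⇒ 20p = 13 ⇒ p = 13/20, and the value is (16)·(13/20) − 9 = 7/5.
For the defender: with q = P(Fortify), equating North's and South's payoffs gives 7q = −13q + 4 ⇒ q = 1/5.

4/5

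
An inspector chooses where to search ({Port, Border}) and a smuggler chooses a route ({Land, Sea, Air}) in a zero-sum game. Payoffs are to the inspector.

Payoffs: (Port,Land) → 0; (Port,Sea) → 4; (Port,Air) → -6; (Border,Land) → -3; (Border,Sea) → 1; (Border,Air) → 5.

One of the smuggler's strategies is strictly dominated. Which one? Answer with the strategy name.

Sea

Land holds the inspector's payoff strictly below Sea in every row: 0 < 4, -3 < 1.
So Sea is strictly dominated for the smuggler.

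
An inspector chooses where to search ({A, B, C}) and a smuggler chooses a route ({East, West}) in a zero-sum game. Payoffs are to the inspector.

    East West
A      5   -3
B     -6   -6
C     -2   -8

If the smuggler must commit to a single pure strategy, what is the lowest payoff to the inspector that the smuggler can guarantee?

-3

Column maxima: East → 5, West → -3.
The smallest of these is -3.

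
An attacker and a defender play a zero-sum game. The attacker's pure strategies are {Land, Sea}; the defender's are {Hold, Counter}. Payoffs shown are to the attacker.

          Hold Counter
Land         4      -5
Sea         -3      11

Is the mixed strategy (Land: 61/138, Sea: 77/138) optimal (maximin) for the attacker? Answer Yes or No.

Against Hold this mix gives (61/138)·4 + (77/138)·(-3) = 13/138.
Against Counter this mix gives (61/138)·(-5) + (77/138)·11 = 271/69.
The defender will play Hold, holding the attacker to 13/138. Shifting weight toward the row that does better against Hold would raise this floor (the equalizing mix achieves 29/23 against both Hold and Counter), so the proposed strategy is not optimal.

No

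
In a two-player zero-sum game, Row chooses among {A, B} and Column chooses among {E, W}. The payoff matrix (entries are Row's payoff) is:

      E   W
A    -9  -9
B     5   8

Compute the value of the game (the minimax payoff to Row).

5

Row minima: A → -9, B → 5; maximin = 5.
Column maxima: E → 5, W → 8; minimax = 5.
Since maximin = minimax = 5, there is a saddle point and the value is 5.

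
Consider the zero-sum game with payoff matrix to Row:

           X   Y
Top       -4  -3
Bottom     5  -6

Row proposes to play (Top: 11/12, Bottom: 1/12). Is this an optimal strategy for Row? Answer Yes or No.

Against X this mix gives (11/12)·(-4) + (1/12)·5 = -13/4.
Against Y this mix gives (11/12)·(-3) + (1/12)·(-6) = -13/4.
All of Column's active replies (X, Y) yield -13/4, and no column does worse for Row. The mix makes Column indifferent and guarantees -13/4, so it is optimal.

Yes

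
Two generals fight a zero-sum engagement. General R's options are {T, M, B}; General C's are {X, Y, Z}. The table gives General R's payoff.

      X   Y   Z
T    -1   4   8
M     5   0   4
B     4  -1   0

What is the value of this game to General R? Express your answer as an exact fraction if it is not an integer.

2

Row minima: T → -1, M → 0, B → -1; maximin = 0.
Column maxima: X → 5, Y → 4, Z → 8; minimax = 4.
0 ≠ 4, so there is no saddle point; optimal play is mixed.
B is strictly dominated by M, so General R never plays it.
Z is strictly dominated by Y (it gives General R strictly more in every row), so General C never plays it.
On the remaining 2×2 (T, M vs X, Y):
Let General R play T with probability p. Expected payoff against X: (-1)p + 5(1−p) = −6p + 5; against Y: 4p + 0(1−p) = 4p.
Setting these equal: −6p + 5 = 4p ⇒ −10p = -5 ⇒ p = 1/2, and the value is (-6)·(1/2) + 5 = 2.
For General C: with q = P(X), equating T's and M's payoffs gives −5q + 4 = 5q ⇒ q = 2/5.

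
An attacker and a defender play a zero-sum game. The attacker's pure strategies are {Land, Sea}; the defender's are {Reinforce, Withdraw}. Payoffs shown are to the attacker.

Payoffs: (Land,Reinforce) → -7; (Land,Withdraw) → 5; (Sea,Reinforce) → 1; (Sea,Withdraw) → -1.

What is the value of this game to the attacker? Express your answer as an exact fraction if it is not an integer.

-1/7

Row minima: Land → -7, Sea → -1; maximin = -1.
Column maxima: Reinforce → 1, Withdraw → 5; minimax = 1.
-1 ≠ 1, so there is no saddle point; optimal play is mixed.
Let the attacker play Land with probability p. Expected payoff against Reinforce: (-7)p + 1(1−p) = −8p + 1; against Withdraw: 5p + (-1)(1−p) = 6p − 1.
Setting these equal: −8p + 1 = 6p − 1 ⇒ −14p = -2 ⇒ p = 1/7, and the value is (-8)·(1/7) + 1 = -1/7.
For the defender: with q = P(Reinforce), equating Land's and Sea's payoffs gives −12q + 5 = 2q − 1 ⇒ q = 3/7.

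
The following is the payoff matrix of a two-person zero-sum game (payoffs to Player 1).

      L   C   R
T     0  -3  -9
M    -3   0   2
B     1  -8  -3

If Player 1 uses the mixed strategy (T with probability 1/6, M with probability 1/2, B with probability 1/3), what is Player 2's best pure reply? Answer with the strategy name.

C

If Player 2 plays L, Player 1's expected payoff is (1/6)·0 + (1/2)·(-3) + (1/3)·1 = -7/6.
If Player 2 plays C, Player 1's expected payoff is (1/6)·(-3) + (1/2)·0 + (1/3)·(-8) = -19/6.
If Player 2 plays R, Player 1's expected payoff is (1/6)·(-9) + (1/2)·2 + (1/3)·(-3) = -3/2.
Player 2 minimizes Player 1's payoff; the smallest is -19/6, so the best response is C.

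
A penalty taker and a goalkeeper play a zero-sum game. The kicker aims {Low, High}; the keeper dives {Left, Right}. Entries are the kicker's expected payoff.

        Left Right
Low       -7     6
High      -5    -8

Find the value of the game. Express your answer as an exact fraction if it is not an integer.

Row minima: Low → -7, High → -8; maximin = -7.
Column maxima: Left → -5, Right → 6; minimax = -5.
-7 ≠ -5, so there is no saddle point; optimal play is mixed.
Let the kicker play Low with probability p. Expected payoff against Left: (-7)p + (-5)(1−p) = −2p − 5; against Right: 6p + (-8)(1−p) = 14p − 8.
Setting these equal: −2p − 5 = 14p − 8 ⇒ −16p = -3 ⇒ p = 3/16, and the value is (-2)·(3/16) − 5 = -43/8.
For the keeper: with q = P(Left), equating Low's and High's payoffs gives −13q + 6 = 3q − 8 ⇒ q = 7/8.

-43/8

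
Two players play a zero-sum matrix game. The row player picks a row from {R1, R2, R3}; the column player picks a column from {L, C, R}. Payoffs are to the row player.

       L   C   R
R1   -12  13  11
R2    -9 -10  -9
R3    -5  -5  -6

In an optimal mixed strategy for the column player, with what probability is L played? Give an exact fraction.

17/24

Row minima: R1 → -12, R2 → -10, R3 → -6; maximin = -6.
Column maxima: L → -5, C → 13, R → 11; minimax = -5.
-6 ≠ -5, so there is no saddle point; optimal play is mixed.
R2 is strictly dominated by R3, so the row player never plays it.
With R2 eliminated, C is strictly dominated by R (it gives the row player strictly more in every remaining row), so the column player never plays it.
On the remaining 2×2 (R1, R3 vs L, R):
Let the row player play R1 with probability p. Expected payoff against L: (-12)p + (-5)(1−p) = −7p − 5; against R: 11p + (-6)(1−p) = 17p − 6.
Setting these equal: −7p − 5 = 17p − 6 ⇒ −24p = -1 ⇒ p = 1/24, and the value is (-7)·(1/24) − 5 = -127/24.
For the column player: with q = P(L), equating R1's and R3's payoffs gives −23q + 11 = q − 6 ⇒ q = 17/24.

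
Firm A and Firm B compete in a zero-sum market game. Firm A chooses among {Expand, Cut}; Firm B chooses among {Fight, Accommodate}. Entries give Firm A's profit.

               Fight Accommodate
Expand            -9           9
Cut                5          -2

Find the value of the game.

Row minima: Expand → -9, Cut → -2; maximin = -2.
Column maxima: Fight → 5, Accommodate → 9; minimax = 5.
-2 ≠ 5, so there is no saddle point; optimal play is mixed.
Let Firm A play Expand with probability p. Expected payoff against Fight: (-9)p + 5(1−p) = −14p + 5; against Accommodate: 9p + (-2)(1−p) = 11p − 2.
Setting these equal: −14p + 5 = 11p − 2 ⇒ −25p = -7 ⇒ p = 7/25, and the value is (-14)·(7/25) + 5 = 27/25.
For Firm B: with q = P(Fight), equating Expand's and Cut's payoffs gives −18q + 9 = 7q − 2 ⇒ q = 11/25.

27/25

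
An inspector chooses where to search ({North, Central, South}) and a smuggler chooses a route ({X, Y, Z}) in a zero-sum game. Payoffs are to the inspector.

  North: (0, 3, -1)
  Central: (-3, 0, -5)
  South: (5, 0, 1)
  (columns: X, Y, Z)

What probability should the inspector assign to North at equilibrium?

Row minima: North → -1, Central → -5, South → 0; maximin = 0.
Column maxima: X → 5, Y → 3, Z → 1; minimax = 1.
0 ≠ 1, so there is no saddle point; optimal play is mixed.
Central is strictly dominated by North, so the inspector never plays it.
X is strictly dominated by Z (it gives the inspector strictly more in every row), so the smuggler never plays it.
On the remaining 2×2 (North, South vs Y, Z):
Let the inspector play North with probability p. Expected payoff against Y: 3p + 0(1−p) = 3p; against Z: (-1)p + 1(1−p) = −2p + 1.
Setting these equal: 3p = −2p + 1 ⇒ 5p = 1 ⇒ p = 1/5, and the value is (3)·(1/5) = 3/5.
For the smuggler: with q = P(Y), equating North's and South's payoffs gives 4q − 1 = −q + 1 ⇒ q = 2/5.

1/5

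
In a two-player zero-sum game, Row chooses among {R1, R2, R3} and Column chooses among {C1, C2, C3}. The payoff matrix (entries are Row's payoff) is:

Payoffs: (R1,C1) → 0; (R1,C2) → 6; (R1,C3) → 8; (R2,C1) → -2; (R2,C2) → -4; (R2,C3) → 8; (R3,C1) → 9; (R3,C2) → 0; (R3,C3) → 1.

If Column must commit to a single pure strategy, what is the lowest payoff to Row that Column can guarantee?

Column maxima: C1 → 9, C2 → 6, C3 → 8.
The smallest of these is 6.

6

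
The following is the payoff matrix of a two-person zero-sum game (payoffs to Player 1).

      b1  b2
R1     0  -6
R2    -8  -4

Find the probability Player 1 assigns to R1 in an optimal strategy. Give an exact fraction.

Row minima: R1 → -6, R2 → -8; maximin = -6.
Column maxima: b1 → 0, b2 → -4; minimax = -4.
-6 ≠ -4, so there is no saddle point; optimal play is mixed.
Let Player 1 play R1 with probability p. Expected payoff against b1: 0p + (-8)(1−p) = 8p − 8; against b2: (-6)p + (-4)(1−p) = −2p − 4.
Setting these equal: 8p − 8 = −2p − 4 ⇒ 10p = 4 ⇒ p = 2/5, and the value is (8)·(2/5) − 8 = -24/5.
For Player 2: with q = P(b1), equating R1's and R2's payoffs gives 6q − 6 = −4q − 4 ⇒ q = 1/5.

2/5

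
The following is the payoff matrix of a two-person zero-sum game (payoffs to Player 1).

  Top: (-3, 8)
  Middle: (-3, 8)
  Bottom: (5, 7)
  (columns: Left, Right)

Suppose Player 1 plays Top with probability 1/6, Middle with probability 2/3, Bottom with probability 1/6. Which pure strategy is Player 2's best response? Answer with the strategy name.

Left

If Player 2 plays Left, Player 1's expected payoff is (1/6)·(-3) + (2/3)·(-3) + (1/6)·5 = -5/3.
If Player 2 plays Right, Player 1's expected payoff is (1/6)·8 + (2/3)·8 + (1/6)·7 = 47/6.
Player 2 minimizes Player 1's payoff; the smallest is -5/3, so the best response is Left.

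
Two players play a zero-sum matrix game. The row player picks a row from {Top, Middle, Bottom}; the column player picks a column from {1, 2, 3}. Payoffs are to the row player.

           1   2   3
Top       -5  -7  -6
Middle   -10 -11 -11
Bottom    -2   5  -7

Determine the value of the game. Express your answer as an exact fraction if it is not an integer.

-79/13

Row minima: Top → -7, Middle → -11, Bottom → -7; maximin = -7.
Column maxima: 1 → -2, 2 → 5, 3 → -6; minimax = -6.
-7 ≠ -6, so there is no saddle point; optimal play is mixed.
Middle is strictly dominated by Top, so the row player never plays it.
1 is strictly dominated by 3 (it gives the row player strictly more in every row), so the column player never plays it.
On the remaining 2×2 (Top, Bottom vs 2, 3):
Let the row player play Top with probability p. Expected payoff against 2: (-7)p + 5(1−p) = −12p + 5; against 3: (-6)p + (-7)(1−p) = p − 7.
Setting these equal: −12p + 5 = p − 7 ⇒ −13p = -12 ⇒ p = 12/13, and the value is (-12)·(12/13) + 5 = -79/13.
For the column player: with q = P(2), equating Top's and Bottom's payoffs gives −q − 6 = 12q − 7 ⇒ q = 1/13.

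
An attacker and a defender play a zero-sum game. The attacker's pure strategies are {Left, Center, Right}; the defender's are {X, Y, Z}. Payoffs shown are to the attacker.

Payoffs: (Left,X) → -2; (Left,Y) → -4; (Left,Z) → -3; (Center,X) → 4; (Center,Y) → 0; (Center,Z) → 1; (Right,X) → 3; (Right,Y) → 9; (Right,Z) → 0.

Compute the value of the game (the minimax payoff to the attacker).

Row minima: Left → -4, Center → 0, Right → 0; maximin = 0.
Column maxima: X → 4, Y → 9, Z → 1; minimax = 1.
0 ≠ 1, so there is no saddle point; optimal play is mixed.
Left is strictly dominated by Center, so the attacker never plays it.
X is strictly dominated by Z (it gives the attacker strictly more in every row), so the defender never plays it.
On the remaining 2×2 (Center, Right vs Y, Z):
Let the attacker play Center with probability p. Expected payoff against Y: 0p + 9(1−p) = −9p + 9; against Z: 1p + 0(1−p) = p.
Setting these equal: −9p + 9 = p ⇒ −10p = -9 ⇒ p = 9/10, and the value is (-9)·(9/10) + 9 = 9/10.
For the defender: with q = P(Y), equating Center's and Right's payoffs gives −q + 1 = 9q ⇒ q = 1/10.

9/10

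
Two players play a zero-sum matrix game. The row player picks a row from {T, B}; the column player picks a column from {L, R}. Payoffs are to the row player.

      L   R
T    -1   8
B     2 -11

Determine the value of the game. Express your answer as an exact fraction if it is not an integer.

5/22

Row minima: T → -1, B → -11; maximin = -1.
Column maxima: L → 2, R → 8; minimax = 2.
-1 ≠ 2, so there is no saddle point; optimal play is mixed.
Let the row player play T with probability p. Expected payoff against L: (-1)p + 2(1−p) = −3p + 2; against R: 8p + (-11)(1−p) = 19p − 11.
Setting these equal: −3p + 2 = 19p − 11 ⇒ −22p = -13 ⇒ p = 13/22, and the value is (-3)·(13/22) + 2 = 5/22.
For the column player: with q = P(L), equating T's and B's payoffs gives −9q + 8 = 13q − 11 ⇒ q = 19/22.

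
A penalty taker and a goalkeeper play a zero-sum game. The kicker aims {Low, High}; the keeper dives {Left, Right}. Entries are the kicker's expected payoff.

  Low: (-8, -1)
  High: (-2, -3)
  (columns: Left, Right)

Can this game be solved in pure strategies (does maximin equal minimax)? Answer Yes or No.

No

Row minima: Low → -8, High → -3; maximin = -3.
Column maxima: Left → -2, Right → -1; minimax = -2.
-3 ≠ -2, so no pure-strategy equilibrium exists.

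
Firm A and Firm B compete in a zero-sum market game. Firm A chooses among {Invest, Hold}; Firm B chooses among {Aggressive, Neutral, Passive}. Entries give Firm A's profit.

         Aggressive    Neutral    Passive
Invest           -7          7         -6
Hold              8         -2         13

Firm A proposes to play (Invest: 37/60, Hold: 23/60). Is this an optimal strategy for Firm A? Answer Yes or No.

Against Aggressive this mix gives (37/60)·(-7) + (23/60)·8 = -5/4.
Against Neutral this mix gives (37/60)·7 + (23/60)·(-2) = 71/20.
Against Passive this mix gives (37/60)·(-6) + (23/60)·13 = 77/60.
Firm B will play Aggressive, holding Firm A to -5/4. Shifting weight toward the row that does better against Aggressive would raise this floor (the equalizing mix achieves 7/4 against both Aggressive and Neutral), so the proposed strategy is not optimal.

No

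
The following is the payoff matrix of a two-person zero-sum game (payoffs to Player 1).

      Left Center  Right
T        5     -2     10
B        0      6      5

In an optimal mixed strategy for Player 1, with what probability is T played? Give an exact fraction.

Row minima: T → -2, B → 0; maximin = 0.
Column maxima: Left → 5, Center → 6, Right → 10; minimax = 5.
0 ≠ 5, so there is no saddle point; optimal play is mixed.
Right is strictly dominated by Left (it gives Player 1 strictly more in every row), so Player 2 never plays it.
On the remaining 2×2 (T, B vs Left, Center):
Let Player 1 play T with probability p. Expected payoff against Left: 5p + 0(1−p) = 5p; against Center: (-2)p + 6(1−p) = −8p + 6.
Setting these equal: 5p = −8p + 6 ⇒ 13p = 6 ⇒ p = 6/13, and the value is (5)·(6/13) = 30/13.
For Player 2: with q = P(Left), equating T's and B's payoffs gives 7q − 2 = −6q + 6 ⇒ q = 8/13.

6/13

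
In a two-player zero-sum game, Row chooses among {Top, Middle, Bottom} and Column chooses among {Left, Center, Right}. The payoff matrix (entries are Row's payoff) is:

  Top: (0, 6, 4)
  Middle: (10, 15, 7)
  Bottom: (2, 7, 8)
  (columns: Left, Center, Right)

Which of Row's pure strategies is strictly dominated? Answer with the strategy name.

Top

Middle gives a strictly higher payoff than Top against every column: 10 > 0, 15 > 6, 7 > 4.
So Top is strictly dominated and Row never plays it.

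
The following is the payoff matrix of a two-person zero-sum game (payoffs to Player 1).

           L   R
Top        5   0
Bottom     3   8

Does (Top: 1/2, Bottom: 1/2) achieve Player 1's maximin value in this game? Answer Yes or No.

Yes

Against L this mix gives (1/2)·5 + (1/2)·3 = 4.
Against R this mix gives (1/2)·0 + (1/2)·8 = 4.
All of Player 2's active replies (L, R) yield 4, and no column does worse for Player 1. The mix makes Player 2 indifferent and guarantees 4, so it is optimal.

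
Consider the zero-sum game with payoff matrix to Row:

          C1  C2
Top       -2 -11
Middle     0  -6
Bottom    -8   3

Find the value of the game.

-48/17

Row minima: Top → -11, Middle → -6, Bottom → -8; maximin = -6.
Column maxima: C1 → 0, C2 → 3; minimax = 0.
-6 ≠ 0, so there is no saddle point; optimal play is mixed.
Top is strictly dominated by Middle, so Row never plays it.
On the remaining 2×2 (Middle, Bottom vs C1, C2):
Let Row play Middle with probability p. Expected payoff against C1: 0p + (-8)(1−p) = 8p − 8; against C2: (-6)p + 3(1−p) = −9p + 3.
Setting these equal: 8p − 8 = −9p + 3 ⇒ 17p = 11 ⇒ p = 11/17, and the value is (8)·(11/17) − 8 = -48/17.
For Column: with q = P(C1), equating Middle's and Bottom's payoffs gives 6q − 6 = −11q + 3 ⇒ q = 9/17.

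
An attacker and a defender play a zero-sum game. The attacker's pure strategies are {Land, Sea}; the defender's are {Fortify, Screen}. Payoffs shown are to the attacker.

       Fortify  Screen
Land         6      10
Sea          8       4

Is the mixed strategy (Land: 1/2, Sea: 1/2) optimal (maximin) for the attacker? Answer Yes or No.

Yes

Against Fortify this mix gives (1/2)·6 + (1/2)·8 = 7.
Against Screen this mix gives (1/2)·10 + (1/2)·4 = 7.
All of the defender's active replies (Fortify, Screen) yield 7, and no column does worse for the attacker. The mix makes the defender indifferent and guarantees 7, so it is optimal.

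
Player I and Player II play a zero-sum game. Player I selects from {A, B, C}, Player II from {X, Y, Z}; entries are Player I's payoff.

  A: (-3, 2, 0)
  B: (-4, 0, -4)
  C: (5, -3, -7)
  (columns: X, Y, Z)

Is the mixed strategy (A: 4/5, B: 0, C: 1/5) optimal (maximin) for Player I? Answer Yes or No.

Against X this mix gives (4/5)·(-3) + (1/5)·5 = -7/5.
Against Y this mix gives (4/5)·2 + (1/5)·(-3) = 1.
Against Z this mix gives (4/5)·0 + (1/5)·(-7) = -7/5.
All of Player II's active replies (X, Z) yield -7/5, and no column does worse for Player I. The mix makes Player II indifferent and guarantees -7/5, so it is optimal.

Yes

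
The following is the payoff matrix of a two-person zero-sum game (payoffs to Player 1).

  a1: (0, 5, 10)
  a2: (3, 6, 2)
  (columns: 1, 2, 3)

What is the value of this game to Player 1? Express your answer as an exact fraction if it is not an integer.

Row minima: a1 → 0, a2 → 2; maximin = 2.
Column maxima: 1 → 3, 2 → 6, 3 → 10; minimax = 3.
2 ≠ 3, so there is no saddle point; optimal play is mixed.
2 is strictly dominated by 1 (it gives Player 1 strictly more in every row), so Player 2 never plays it.
On the remaining 2×2 (a1, a2 vs 1, 3):
Let Player 1 play a1 with probability p. Expected payoff against 1: 0p + 3(1−p) = −3p + 3; against 3: 10p + 2(1−p) = 8p + 2.
Setting these equal: −3p + 3 = 8p + 2 ⇒ −11p = -1 ⇒ p = 1/11, and the value is (-3)·(1/11) + 3 = 30/11.
For Player 2: with q = P(1), equating a1's and a2's payoffs gives −10q + 10 = q + 2 ⇒ q = 8/11.

30/11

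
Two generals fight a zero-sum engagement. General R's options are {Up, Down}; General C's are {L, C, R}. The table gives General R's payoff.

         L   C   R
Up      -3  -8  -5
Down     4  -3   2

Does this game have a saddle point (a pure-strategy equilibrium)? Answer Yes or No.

Yes

Row minima: Up → -8, Down → -3; maximin = -3.
Column maxima: L → 4, C → -3, R → 2; minimax = -3.
maximin = minimax = -3, so a saddle point exists.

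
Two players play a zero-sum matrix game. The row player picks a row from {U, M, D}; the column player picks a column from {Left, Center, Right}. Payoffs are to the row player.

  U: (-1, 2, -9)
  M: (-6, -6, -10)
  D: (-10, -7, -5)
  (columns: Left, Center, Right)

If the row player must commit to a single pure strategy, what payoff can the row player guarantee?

Row minima: U → -9, M → -10, D → -10.
The best of these is -9.

-9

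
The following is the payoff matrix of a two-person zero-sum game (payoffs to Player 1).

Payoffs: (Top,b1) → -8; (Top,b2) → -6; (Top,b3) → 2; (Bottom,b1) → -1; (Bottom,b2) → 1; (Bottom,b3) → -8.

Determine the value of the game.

-66/17

Row minima: Top → -8, Bottom → -8; maximin = -8.
Column maxima: b1 → -1, b2 → 1, b3 → 2; minimax = -1.
-8 ≠ -1, so there is no saddle point; optimal play is mixed.
b2 is strictly dominated by b1 (it gives Player 1 strictly more in every row), so Player 2 never plays it.
On the remaining 2×2 (Top, Bottom vs b1, b3):
Let Player 1 play Top with probability p. Expected payoff against b1: (-8)p + (-1)(1−p) = −7p − 1; against b3: 2p + (-8)(1−p) = 10p − 8.
Setting these equal: −7p − 1 = 10p − 8 ⇒ −17p = -7 ⇒ p = 7/17, and the value is (-7)·(7/17) − 1 = -66/17.
For Player 2: with q = P(b1), equating Top's and Bottom's payoffs gives −10q + 2 = 7q − 8 ⇒ q = 10/17.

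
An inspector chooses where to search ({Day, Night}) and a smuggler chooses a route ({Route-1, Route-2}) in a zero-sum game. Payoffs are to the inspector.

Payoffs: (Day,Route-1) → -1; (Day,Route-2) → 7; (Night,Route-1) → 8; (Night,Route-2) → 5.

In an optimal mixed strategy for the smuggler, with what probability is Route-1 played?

2/11

Row minima: Day → -1, Night → 5; maximin = 5.
Column maxima: Route-1 → 8, Route-2 → 7; minimax = 7.
5 ≠ 7, so there is no saddle point; optimal play is mixed.
Let the inspector play Day with probability p. Expected payoff against Route-1: (-1)p + 8(1−p) = −9p + 8; against Route-2: 7p + 5(1−p) = 2p + 5.
Setting these equal: −9p + 8 = 2p + 5 ⇒ −11p = -3 ⇒ p = 3/11, and the value is (-9)·(3/11) + 8 = 61/11.
For the smuggler: with q = P(Route-1), equating Day's and Night's payoffs gives −8q + 7 = 3q + 5 ⇒ q = 2/11.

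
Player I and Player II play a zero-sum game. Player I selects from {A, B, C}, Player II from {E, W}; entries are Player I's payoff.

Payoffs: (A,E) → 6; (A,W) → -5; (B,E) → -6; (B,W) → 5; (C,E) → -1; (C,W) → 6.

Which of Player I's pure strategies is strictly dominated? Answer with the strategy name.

C gives a strictly higher payoff than B against every column: -1 > -6, 6 > 5.
So B is strictly dominated and Player I never plays it.

B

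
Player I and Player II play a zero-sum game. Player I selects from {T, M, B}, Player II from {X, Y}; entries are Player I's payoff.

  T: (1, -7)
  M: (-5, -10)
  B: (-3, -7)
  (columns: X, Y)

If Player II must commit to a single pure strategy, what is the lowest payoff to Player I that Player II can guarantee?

Column maxima: X → 1, Y → -7.
The smallest of these is -7.

-7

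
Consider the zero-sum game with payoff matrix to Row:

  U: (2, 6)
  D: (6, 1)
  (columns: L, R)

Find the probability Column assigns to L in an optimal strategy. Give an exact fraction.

5/9

Row minima: U → 2, D → 1; maximin = 2.
Column maxima: L → 6, R → 6; minimax = 6.
2 ≠ 6, so there is no saddle point; optimal play is mixed.
Let Row play U with probability p. Expected payoff against L: 2p + 6(1−p) = −4p + 6; against R: 6p + 1(1−p) = 5p + 1.
Setting these equal: −4p + 6 = 5p + 1 ⇒ −9p = -5 ⇒ p = 5/9, and the value is (-4)·(5/9) + 6 = 34/9.
For Column: with q = P(L), equating U's and D's payoffs gives −4q + 6 = 5q + 1 ⇒ q = 5/9.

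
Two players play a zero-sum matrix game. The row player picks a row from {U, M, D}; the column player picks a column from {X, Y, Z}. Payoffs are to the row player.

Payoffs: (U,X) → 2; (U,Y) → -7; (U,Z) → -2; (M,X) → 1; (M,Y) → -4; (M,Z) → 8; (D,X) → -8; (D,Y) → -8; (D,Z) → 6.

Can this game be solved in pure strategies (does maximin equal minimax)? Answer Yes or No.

Row minima: U → -7, M → -4, D → -8; maximin = -4.
Column maxima: X → 2, Y → -4, Z → 8; minimax = -4.
maximin = minimax = -4, so a saddle point exists.

Yes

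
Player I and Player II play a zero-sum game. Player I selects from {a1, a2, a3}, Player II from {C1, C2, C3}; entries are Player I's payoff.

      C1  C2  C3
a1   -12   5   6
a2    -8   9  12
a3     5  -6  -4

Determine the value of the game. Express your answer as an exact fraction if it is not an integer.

Row minima: a1 → -12, a2 → -8, a3 → -6; maximin = -6.
Column maxima: C1 → 5, C2 → 9, C3 → 12; minimax = 5.
-6 ≠ 5, so there is no saddle point; optimal play is mixed.
a1 is strictly dominated by a2, so Player I never plays it.
C3 is strictly dominated by C2 (it gives Player I strictly more in every row), so Player II never plays it.
On the remaining 2×2 (a2, a3 vs C1, C2):
Let Player I play a2 with probability p. Expected payoff against C1: (-8)p + 5(1−p) = −13p + 5; against C2: 9p + (-6)(1−p) = 15p − 6.
Setting these equal: −13p + 5 = 15p − 6 ⇒ −28p = -11 ⇒ p = 11/28, and the value is (-13)·(11/28) + 5 = -3/28.
For Player II: with q = P(C1), equating a2's and a3's payoffs gives −17q + 9 = 11q − 6 ⇒ q = 15/28.

-3/28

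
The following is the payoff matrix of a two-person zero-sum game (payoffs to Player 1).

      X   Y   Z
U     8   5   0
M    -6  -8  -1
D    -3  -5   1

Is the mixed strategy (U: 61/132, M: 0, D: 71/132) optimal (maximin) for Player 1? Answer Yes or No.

No

Against X this mix gives (61/132)·8 + (71/132)·(-3) = 25/12.
Against Y this mix gives (61/132)·5 + (71/132)·(-5) = -25/66.
Against Z this mix gives (61/132)·0 + (71/132)·1 = 71/132.
Player 2 will play Y, holding Player 1 to -25/66. Shifting weight toward the row that does better against Y would raise this floor (the equalizing mix achieves 5/11 against both Y and Z), so the proposed strategy is not optimal.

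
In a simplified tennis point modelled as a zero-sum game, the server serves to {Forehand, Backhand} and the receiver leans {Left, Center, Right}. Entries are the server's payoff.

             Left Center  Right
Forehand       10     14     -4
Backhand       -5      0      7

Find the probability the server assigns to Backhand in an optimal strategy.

Row minima: Forehand → -4, Backhand → -5; maximin = -4.
Column maxima: Left → 10, Center → 14, Right → 7; minimax = 7.
-4 ≠ 7, so there is no saddle point; optimal play is mixed.
Center is strictly dominated by Left (it gives the server strictly more in every row), so the receiver never plays it.
On the remaining 2×2 (Forehand, Backhand vs Left, Right):
Let the server play Forehand with probability p. Expected payoff against Left: 10p + (-5)(1−p) = 15p − 5; against Right: (-4)p + 7(1−p) = −11p + 7.
Setting these equal: 15p − 5 = −11p + 7 ⇒ 26p = 12 ⇒ p = 6/13, and the value is (15)·(6/13) − 5 = 25/13.
For the receiver: with q = P(Left), equating Forehand's and Backhand's payoffs gives 14q − 4 = −12q + 7 ⇒ q = 11/26.

7/13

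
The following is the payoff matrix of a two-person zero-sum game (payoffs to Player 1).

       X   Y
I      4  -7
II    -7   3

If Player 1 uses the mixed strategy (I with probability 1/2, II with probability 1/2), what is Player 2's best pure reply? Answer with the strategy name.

If Player 2 plays X, Player 1's expected payoff is (1/2)·4 + (1/2)·(-7) = -3/2.
If Player 2 plays Y, Player 1's expected payoff is (1/2)·(-7) + (1/2)·3 = -2.
Player 2 minimizes Player 1's payoff; the smallest is -2, so the best response is Y.

Y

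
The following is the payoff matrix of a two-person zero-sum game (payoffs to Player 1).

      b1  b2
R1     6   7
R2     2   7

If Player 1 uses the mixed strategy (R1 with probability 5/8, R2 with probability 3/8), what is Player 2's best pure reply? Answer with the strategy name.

b1

If Player 2 plays b1, Player 1's expected payoff is (5/8)·6 + (3/8)·2 = 9/2.
If Player 2 plays b2, Player 1's expected payoff is (5/8)·7 + (3/8)·7 = 7.
Player 2 minimizes Player 1's payoff; the smallest is 9/2, so the best response is b1.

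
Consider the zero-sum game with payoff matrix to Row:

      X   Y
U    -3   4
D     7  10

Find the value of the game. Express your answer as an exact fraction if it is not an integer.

Row minima: U → -3, D → 7; maximin = 7.
Column maxima: X → 7, Y → 10; minimax = 7.
Since maximin = minimax = 7, there is a saddle point and the value is 7.

7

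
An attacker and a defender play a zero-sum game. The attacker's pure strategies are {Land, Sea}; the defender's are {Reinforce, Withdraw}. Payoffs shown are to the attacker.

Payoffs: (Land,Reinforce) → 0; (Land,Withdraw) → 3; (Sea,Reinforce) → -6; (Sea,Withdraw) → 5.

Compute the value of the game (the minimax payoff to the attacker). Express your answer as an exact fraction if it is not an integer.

Row minima: Land → 0, Sea → -6; maximin = 0.
Column maxima: Reinforce → 0, Withdraw → 5; minimax = 0.
Since maximin = minimax = 0, there is a saddle point and the value is 0.

0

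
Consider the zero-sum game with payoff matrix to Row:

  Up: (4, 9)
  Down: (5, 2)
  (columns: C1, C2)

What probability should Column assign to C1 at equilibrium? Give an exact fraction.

Row minima: Up → 4, Down → 2; maximin = 4.
Column maxima: C1 → 5, C2 → 9; minimax = 5.
4 ≠ 5, so there is no saddle point; optimal play is mixed.
Let Row play Up with probability p. Expected payoff against C1: 4p + 5(1−p) = −p + 5; against C2: 9p + 2(1−p) = 7p + 2.
Setting these equal: −p + 5 = 7p + 2 ⇒ −8p = -3 ⇒ p = 3/8, and the value is (-1)·(3/8) + 5 = 37/8.
For Column: with q = P(C1), equating Up's and Down's payoffs gives −5q + 9 = 3q + 2 ⇒ q = 7/8.

7/8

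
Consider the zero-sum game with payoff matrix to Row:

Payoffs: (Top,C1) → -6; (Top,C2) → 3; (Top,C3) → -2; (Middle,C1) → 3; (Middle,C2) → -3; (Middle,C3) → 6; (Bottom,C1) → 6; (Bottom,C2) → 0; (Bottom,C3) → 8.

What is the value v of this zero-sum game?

Row minima: Top → -6, Middle → -3, Bottom → 0; maximin = 0.
Column maxima: C1 → 6, C2 → 3, C3 → 8; minimax = 3.
0 ≠ 3, so there is no saddle point; optimal play is mixed.
Middle is strictly dominated by Bottom, so Row never plays it.
C3 is strictly dominated by C1 (it gives Row strictly more in every row), so Column never plays it.
On the remaining 2×2 (Top, Bottom vs C1, C2):
Let Row play Top with probability p. Expected payoff against C1: (-6)p + 6(1−p) = −12p + 6; against C2: 3p + 0(1−p) = 3p.
Setting these equal: −12p + 6 = 3p ⇒ −15p = -6 ⇒ p = 2/5, and the value is (-12)·(2/5) + 6 = 6/5.
For Column: with q = P(C1), equating Top's and Bottom's payoffs gives −9q + 3 = 6q ⇒ q = 1/5.

6/5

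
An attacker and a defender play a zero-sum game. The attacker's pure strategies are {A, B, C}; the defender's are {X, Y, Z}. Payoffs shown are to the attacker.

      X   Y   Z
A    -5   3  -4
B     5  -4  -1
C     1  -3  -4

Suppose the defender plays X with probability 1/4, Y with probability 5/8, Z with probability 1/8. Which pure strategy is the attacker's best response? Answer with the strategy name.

Expected payoff of A: (1/4)·(-5) + (5/8)·3 + (1/8)·(-4) = 1/8.
Expected payoff of B: (1/4)·5 + (5/8)·(-4) + (1/8)·(-1) = -11/8.
Expected payoff of C: (1/4)·1 + (5/8)·(-3) + (1/8)·(-4) = -17/8.
The largest is 1/8, so the attacker's best response is A.

A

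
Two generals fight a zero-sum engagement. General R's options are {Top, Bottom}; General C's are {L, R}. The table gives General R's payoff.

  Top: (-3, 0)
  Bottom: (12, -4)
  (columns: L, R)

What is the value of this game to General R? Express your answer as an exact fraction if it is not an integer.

Row minima: Top → -3, Bottom → -4; maximin = -3.
Column maxima: L → 12, R → 0; minimax = 0.
-3 ≠ 0, so there is no saddle point; optimal play is mixed.
Let General R play Top with probability p. Expected payoff against L: (-3)p + 12(1−p) = −15p + 12; against R: 0p + (-4)(1−p) = 4p − 4.
Setting these equal: −15p + 12 = 4p − 4 ⇒ −19p = -16 ⇒ p = 16/19, and the value is (-15)·(16/19) + 12 = -12/19.
For General C: with q = P(L), equating Top's and Bottom's payoffs gives −3q = 16q − 4 ⇒ q = 4/19.

-12/19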